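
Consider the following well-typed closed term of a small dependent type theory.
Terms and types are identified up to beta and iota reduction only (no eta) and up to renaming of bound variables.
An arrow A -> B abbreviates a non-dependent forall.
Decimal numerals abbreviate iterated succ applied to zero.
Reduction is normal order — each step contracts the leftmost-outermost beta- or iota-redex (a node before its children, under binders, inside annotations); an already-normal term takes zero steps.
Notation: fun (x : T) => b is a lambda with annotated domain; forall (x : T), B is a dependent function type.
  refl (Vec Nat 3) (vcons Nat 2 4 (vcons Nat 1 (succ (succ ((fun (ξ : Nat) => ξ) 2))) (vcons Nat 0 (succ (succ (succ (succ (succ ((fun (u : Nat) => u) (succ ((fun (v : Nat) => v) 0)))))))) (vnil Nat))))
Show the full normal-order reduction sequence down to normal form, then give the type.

reduction (normal order):
  refl (Vec Nat 3) (vcons Nat 2 4 (vcons Nat 1 (succ (succ ((fun (ξ : Nat) => ξ) 2))) (vcons Nat 0 (succ (succ (succ (succ (succ ((fun (u : Nat) => u) (succ ((fun (v : Nat) => v) 0)))))))) (vnil Nat))))
  ~> refl (Vec Nat 3) (vcons Nat 2 4 (vcons Nat 1 4 (vcons Nat 0 (succ (succ (succ (succ (succ ((fun (ξ : Nat) => ξ) (succ ((fun (u : Nat) => u) 0)))))))) (vnil Nat))))
  ~> refl (Vec Nat 3) (vcons Nat 2 4 (vcons Nat 1 4 (vcons Nat 0 (succ (succ (succ (succ (succ (succ ((fun (ξ : Nat) => ξ) 0))))))) (vnil Nat))))
  ~> refl (Vec Nat 3) (vcons Nat 2 4 (vcons Nat 1 4 (vcons Nat 0 6 (vnil Nat))))
the term's type:
  Eq (Vec Nat 3) (vcons Nat 2 4 (vcons Nat 1 4 (vcons Nat 0 6 (vnil Nat)))) (vcons Nat 2 4 (vcons Nat 1 4 (vcons Nat 0 6 (vnil Nat))))


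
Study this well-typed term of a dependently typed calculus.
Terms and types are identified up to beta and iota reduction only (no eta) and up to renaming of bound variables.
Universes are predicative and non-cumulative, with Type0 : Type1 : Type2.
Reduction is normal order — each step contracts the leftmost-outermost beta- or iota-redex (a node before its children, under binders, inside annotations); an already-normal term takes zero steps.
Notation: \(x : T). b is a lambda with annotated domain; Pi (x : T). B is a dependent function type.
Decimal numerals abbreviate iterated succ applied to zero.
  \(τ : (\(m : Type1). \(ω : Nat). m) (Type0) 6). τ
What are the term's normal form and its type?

reduced normal form:
  \(τ : Type0). τ
inferred type:
  Pi (τ : Type0). Type0


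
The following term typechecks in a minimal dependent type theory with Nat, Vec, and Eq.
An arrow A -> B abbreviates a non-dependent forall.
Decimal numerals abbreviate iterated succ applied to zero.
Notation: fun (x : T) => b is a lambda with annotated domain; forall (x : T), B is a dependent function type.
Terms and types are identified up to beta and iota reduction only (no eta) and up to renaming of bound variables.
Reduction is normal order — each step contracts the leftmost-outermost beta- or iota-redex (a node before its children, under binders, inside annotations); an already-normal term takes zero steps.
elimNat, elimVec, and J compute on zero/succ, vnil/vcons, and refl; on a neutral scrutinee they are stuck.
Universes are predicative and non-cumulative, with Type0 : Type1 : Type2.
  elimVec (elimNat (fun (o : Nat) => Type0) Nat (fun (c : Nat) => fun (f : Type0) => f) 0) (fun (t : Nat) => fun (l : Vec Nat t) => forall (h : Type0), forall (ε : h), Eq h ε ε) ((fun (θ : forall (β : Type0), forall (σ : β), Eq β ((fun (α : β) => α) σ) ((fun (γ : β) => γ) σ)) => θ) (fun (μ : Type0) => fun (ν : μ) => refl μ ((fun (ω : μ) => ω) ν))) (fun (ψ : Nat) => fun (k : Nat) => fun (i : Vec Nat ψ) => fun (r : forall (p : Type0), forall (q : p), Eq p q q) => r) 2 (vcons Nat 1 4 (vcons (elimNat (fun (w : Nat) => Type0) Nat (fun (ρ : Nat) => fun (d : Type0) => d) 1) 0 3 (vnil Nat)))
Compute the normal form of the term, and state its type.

normal form:
  fun (o : Type0) => fun (c : o) => refl o c
inferred type:
  forall (o : Type0), forall (c : o), Eq o c c
observation: 13 normal-order steps normalize the term, beginning with an elimVec iota-redex.


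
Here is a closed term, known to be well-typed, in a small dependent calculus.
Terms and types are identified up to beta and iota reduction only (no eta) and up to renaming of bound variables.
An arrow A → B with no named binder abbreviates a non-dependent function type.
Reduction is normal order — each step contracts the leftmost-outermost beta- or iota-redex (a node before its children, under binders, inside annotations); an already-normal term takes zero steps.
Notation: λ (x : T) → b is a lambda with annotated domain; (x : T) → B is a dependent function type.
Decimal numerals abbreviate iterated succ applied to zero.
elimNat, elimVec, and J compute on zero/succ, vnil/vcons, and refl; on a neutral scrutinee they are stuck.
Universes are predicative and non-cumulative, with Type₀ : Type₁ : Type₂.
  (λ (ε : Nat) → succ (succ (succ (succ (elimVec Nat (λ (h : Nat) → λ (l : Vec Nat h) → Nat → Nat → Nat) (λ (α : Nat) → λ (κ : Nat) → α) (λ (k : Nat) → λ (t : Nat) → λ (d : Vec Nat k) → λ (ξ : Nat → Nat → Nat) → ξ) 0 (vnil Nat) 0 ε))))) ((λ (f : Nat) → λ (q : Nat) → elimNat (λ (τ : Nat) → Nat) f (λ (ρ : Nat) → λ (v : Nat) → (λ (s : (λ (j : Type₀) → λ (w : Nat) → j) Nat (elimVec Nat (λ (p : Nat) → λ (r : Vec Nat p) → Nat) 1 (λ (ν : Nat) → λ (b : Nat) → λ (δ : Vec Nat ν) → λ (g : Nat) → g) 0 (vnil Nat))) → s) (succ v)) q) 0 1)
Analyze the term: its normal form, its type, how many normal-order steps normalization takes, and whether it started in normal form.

normal form:
  4
type:
  Nat
steps to reach normal form (normal order): 4
started in normal form: no
first redex: a beta-redex


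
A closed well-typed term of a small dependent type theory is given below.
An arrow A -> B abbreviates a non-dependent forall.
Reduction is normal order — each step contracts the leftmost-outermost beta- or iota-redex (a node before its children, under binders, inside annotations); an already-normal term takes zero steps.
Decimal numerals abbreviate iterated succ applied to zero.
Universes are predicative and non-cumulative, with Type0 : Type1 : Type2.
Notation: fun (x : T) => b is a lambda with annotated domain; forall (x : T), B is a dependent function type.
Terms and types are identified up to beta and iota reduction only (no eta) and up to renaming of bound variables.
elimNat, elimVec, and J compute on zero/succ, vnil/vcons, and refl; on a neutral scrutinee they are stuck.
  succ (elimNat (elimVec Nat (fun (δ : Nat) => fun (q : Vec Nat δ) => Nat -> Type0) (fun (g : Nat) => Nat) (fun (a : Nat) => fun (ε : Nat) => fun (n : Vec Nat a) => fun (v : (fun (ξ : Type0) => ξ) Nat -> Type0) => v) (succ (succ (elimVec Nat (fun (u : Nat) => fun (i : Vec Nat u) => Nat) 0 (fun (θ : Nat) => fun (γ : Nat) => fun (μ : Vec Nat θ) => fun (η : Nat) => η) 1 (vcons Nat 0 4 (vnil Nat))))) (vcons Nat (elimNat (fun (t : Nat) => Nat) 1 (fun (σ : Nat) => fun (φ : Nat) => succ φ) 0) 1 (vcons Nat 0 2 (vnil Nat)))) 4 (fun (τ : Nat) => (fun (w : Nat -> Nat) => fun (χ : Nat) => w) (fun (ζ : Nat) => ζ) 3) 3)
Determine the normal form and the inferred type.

resulting normal form:
  5
inferred type:
  Nat


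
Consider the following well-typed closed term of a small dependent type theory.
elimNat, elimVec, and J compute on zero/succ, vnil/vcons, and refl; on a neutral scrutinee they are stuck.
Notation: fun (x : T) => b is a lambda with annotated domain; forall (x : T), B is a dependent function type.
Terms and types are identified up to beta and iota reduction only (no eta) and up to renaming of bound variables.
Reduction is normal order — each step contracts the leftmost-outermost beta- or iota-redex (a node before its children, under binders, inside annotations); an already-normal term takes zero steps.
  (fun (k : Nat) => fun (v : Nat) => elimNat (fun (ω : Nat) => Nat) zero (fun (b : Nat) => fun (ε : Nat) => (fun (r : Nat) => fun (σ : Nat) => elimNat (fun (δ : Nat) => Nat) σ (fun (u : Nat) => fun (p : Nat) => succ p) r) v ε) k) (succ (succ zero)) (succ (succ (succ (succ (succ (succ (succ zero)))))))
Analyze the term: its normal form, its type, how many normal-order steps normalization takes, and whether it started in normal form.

normal form:
  succ (succ (succ (succ (succ (succ (succ (succ (succ (succ (succ (succ (succ (succ zero)))))))))))))
the term's type:
  Nat
steps to reach normal form (normal order): 57
already normal: no
first contracted redex: a beta-redex


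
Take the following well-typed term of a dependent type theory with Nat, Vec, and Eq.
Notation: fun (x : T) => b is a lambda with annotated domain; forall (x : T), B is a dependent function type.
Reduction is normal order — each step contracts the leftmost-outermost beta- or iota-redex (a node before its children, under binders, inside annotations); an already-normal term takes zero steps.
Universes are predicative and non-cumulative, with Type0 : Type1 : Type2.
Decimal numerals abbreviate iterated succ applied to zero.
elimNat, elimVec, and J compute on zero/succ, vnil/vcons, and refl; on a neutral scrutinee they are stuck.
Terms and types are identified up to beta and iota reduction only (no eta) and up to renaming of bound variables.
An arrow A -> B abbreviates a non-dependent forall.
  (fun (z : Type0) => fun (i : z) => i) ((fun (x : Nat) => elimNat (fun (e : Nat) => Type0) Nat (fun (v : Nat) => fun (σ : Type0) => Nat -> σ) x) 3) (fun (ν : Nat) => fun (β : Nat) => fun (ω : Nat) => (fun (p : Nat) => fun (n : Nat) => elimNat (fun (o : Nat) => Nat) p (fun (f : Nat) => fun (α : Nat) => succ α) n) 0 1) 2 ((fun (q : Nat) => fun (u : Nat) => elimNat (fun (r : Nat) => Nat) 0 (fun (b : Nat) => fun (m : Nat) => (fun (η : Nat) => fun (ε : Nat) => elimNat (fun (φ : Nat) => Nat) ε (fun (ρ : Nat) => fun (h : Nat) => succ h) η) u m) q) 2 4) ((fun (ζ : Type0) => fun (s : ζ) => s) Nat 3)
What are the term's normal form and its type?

reduced normal form:
  1
the term's type:
  Nat
observation: 11 normal-order steps separate the term from its normal form.


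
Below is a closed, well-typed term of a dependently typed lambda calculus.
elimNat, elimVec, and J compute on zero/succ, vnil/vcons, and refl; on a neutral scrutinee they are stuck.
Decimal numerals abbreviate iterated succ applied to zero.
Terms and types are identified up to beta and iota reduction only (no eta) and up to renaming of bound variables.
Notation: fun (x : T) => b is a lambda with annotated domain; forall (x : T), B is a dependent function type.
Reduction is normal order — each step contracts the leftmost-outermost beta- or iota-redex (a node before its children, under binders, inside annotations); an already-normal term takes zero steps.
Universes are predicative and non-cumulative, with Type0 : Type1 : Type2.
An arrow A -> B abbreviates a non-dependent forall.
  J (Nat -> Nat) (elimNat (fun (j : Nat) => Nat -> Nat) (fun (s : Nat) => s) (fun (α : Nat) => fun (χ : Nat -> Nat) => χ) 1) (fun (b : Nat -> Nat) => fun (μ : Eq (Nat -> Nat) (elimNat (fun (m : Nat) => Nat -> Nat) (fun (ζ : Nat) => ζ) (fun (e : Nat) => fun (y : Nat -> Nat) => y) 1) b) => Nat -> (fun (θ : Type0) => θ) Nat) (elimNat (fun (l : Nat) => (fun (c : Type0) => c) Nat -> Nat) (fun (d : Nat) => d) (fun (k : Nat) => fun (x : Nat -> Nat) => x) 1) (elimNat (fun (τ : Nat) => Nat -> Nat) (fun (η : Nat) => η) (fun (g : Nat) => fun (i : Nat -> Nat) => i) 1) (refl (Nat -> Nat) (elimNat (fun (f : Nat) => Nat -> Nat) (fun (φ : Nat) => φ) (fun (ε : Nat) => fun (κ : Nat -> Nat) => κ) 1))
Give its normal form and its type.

normal form:
  fun (j : Nat) => j
the term's type:
  Nat -> Nat
observation: the leftmost-outermost redex is a J iota-redex, and normalization takes 5 steps.


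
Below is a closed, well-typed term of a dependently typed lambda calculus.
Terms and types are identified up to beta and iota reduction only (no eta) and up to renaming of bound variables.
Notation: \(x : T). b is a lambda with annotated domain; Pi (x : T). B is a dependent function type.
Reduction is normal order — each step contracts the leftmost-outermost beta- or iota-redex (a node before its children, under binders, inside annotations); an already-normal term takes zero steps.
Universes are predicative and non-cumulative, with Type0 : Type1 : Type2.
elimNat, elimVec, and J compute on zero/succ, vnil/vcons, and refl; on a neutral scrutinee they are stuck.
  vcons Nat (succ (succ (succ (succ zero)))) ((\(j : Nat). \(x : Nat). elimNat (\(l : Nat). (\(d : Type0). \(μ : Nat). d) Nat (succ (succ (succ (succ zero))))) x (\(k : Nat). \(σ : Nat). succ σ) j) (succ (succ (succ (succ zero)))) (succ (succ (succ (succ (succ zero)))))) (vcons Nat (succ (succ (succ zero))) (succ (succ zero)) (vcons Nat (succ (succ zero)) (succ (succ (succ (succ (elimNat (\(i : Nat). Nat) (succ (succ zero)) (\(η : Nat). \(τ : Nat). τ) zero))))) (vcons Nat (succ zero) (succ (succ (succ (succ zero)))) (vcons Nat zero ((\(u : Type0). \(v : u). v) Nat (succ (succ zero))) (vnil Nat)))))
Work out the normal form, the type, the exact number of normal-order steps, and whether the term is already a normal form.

normal form:
  vcons Nat (succ (succ (succ (succ zero)))) (succ (succ (succ (succ (succ (succ (succ (succ (succ zero))))))))) (vcons Nat (succ (succ (succ zero))) (succ (succ zero)) (vcons Nat (succ (succ zero)) (succ (succ (succ (succ (succ (succ zero)))))) (vcons Nat (succ zero) (succ (succ (succ (succ zero)))) (vcons Nat zero (succ (succ zero)) (vnil Nat)))))
type:
  Vec Nat (succ (succ (succ (succ (succ zero)))))
steps to reach normal form (normal order): 18
started in normal form: no
first contracted redex: a beta-redex


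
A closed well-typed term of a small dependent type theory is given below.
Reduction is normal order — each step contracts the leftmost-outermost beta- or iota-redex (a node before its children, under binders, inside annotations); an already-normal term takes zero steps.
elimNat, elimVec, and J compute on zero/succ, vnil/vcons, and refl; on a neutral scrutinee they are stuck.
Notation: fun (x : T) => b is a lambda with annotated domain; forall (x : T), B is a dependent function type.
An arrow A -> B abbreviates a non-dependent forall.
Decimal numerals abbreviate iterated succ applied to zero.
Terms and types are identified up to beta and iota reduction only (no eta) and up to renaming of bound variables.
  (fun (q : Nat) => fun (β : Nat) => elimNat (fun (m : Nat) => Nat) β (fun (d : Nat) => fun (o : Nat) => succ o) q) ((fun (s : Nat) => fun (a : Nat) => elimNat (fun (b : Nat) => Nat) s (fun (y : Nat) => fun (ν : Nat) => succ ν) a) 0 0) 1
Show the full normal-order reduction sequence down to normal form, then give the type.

normal-order reduction:
  (fun (q : Nat) => fun (β : Nat) => elimNat (fun (m : Nat) => Nat) β (fun (d : Nat) => fun (o : Nat) => succ o) q) ((fun (s : Nat) => fun (a : Nat) => elimNat (fun (b : Nat) => Nat) s (fun (y : Nat) => fun (ν : Nat) => succ ν) a) 0 0) 1
  ~> (fun (q : Nat) => elimNat (fun (β : Nat) => Nat) q (fun (m : Nat) => fun (d : Nat) => succ d) ((fun (o : Nat) => fun (s : Nat) => elimNat (fun (a : Nat) => Nat) o (fun (b : Nat) => fun (y : Nat) => succ y) s) 0 0)) 1
  ~> elimNat (fun (q : Nat) => Nat) 1 (fun (β : Nat) => fun (m : Nat) => succ m) ((fun (d : Nat) => fun (o : Nat) => elimNat (fun (s : Nat) => Nat) d (fun (a : Nat) => fun (b : Nat) => succ b) o) 0 0)
  ~> elimNat (fun (q : Nat) => Nat) 1 (fun (β : Nat) => fun (m : Nat) => succ m) ((fun (d : Nat) => elimNat (fun (o : Nat) => Nat) 0 (fun (s : Nat) => fun (a : Nat) => succ a) d) 0)
  ~> elimNat (fun (q : Nat) => Nat) 1 (fun (β : Nat) => fun (m : Nat) => succ m) (elimNat (fun (d : Nat) => Nat) 0 (fun (o : Nat) => fun (s : Nat) => succ s) 0)
  ~> elimNat (fun (q : Nat) => Nat) 1 (fun (β : Nat) => fun (m : Nat) => succ m) 0
  ~> 1
type:
  Nat


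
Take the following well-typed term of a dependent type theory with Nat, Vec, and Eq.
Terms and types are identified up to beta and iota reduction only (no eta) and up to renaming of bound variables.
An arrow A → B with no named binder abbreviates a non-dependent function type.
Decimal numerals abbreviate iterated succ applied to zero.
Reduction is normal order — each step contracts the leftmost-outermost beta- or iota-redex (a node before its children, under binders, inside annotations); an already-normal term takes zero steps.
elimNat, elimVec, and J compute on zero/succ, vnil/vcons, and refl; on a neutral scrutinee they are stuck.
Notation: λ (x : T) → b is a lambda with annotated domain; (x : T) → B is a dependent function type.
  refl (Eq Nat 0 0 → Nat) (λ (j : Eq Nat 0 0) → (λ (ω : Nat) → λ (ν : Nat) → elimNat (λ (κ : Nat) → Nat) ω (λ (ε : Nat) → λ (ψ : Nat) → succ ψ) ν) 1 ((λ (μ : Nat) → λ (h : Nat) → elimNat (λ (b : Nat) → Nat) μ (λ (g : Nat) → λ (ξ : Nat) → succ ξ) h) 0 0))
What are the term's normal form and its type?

reduced normal form:
  refl (Eq Nat 0 0 → Nat) (λ (j : Eq Nat 0 0) → 1)
type:
  Eq (Eq Nat 0 0 → Nat) (λ (j : Eq Nat 0 0) → 1) (λ (ω : Eq Nat 0 0) → 1)
observation: the term reaches its normal form after 6 normal-order steps.


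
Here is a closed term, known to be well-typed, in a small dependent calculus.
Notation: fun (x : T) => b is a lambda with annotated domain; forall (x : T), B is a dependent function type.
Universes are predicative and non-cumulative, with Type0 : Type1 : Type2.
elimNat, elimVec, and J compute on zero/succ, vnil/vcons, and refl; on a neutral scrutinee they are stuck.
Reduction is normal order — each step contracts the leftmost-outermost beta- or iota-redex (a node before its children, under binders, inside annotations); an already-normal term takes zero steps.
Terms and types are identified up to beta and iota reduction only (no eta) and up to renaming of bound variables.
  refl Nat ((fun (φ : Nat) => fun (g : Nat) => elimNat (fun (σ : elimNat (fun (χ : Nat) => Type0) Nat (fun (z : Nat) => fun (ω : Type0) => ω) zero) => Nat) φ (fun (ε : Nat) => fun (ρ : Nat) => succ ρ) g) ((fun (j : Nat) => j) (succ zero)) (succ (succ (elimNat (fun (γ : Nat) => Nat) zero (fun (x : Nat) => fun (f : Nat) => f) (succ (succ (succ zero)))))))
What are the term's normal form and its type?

normal form:
  refl Nat (succ (succ (succ zero)))
type:
  Eq Nat (succ (succ (succ zero))) (succ (succ (succ zero)))
observation: 21 normal-order steps separate the term from its normal form.


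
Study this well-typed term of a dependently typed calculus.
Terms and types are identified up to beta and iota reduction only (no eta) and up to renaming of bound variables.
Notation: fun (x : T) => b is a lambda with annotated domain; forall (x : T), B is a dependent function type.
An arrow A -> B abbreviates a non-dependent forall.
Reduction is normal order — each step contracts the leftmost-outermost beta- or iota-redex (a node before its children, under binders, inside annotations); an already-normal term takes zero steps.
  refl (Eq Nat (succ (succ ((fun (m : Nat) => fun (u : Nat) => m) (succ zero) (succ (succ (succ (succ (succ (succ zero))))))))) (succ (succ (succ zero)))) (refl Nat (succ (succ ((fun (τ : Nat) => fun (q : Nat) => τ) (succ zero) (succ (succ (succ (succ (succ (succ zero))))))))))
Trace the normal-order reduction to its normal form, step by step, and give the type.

normal-order reduction:
  refl (Eq Nat (succ (succ ((fun (m : Nat) => fun (u : Nat) => m) (succ zero) (succ (succ (succ (succ (succ (succ zero))))))))) (succ (succ (succ zero)))) (refl Nat (succ (succ ((fun (τ : Nat) => fun (q : Nat) => τ) (succ zero) (succ (succ (succ (succ (succ (succ zero))))))))))
  ~> refl (Eq Nat (succ (succ ((fun (m : Nat) => succ zero) (succ (succ (succ (succ (succ (succ zero))))))))) (succ (succ (succ zero)))) (refl Nat (succ (succ ((fun (u : Nat) => fun (τ : Nat) => u) (succ zero) (succ (succ (succ (succ (succ (succ zero))))))))))
  ~> refl (Eq Nat (succ (succ (succ zero))) (succ (succ (succ zero)))) (refl Nat (succ (succ ((fun (m : Nat) => fun (u : Nat) => m) (succ zero) (succ (succ (succ (succ (succ (succ zero))))))))))
  ~> refl (Eq Nat (succ (succ (succ zero))) (succ (succ (succ zero)))) (refl Nat (succ (succ ((fun (m : Nat) => succ zero) (succ (succ (succ (succ (succ (succ zero))))))))))
  ~> refl (Eq Nat (succ (succ (succ zero))) (succ (succ (succ zero)))) (refl Nat (succ (succ (succ zero))))
type:
  Eq (Eq Nat (succ (succ (succ zero))) (succ (succ (succ zero)))) (refl Nat (succ (succ (succ zero)))) (refl Nat (succ (succ (succ zero))))


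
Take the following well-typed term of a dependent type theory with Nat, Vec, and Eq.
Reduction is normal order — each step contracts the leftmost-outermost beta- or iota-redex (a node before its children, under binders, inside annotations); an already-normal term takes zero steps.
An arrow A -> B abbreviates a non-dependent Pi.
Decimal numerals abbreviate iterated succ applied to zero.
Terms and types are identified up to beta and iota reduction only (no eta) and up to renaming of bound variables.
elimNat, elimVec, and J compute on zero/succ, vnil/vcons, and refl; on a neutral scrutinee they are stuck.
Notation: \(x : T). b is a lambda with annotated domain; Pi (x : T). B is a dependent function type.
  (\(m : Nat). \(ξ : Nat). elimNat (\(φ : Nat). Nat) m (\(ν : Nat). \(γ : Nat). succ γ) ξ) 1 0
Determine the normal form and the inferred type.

reduced normal form:
  1
the term's type:
  Nat


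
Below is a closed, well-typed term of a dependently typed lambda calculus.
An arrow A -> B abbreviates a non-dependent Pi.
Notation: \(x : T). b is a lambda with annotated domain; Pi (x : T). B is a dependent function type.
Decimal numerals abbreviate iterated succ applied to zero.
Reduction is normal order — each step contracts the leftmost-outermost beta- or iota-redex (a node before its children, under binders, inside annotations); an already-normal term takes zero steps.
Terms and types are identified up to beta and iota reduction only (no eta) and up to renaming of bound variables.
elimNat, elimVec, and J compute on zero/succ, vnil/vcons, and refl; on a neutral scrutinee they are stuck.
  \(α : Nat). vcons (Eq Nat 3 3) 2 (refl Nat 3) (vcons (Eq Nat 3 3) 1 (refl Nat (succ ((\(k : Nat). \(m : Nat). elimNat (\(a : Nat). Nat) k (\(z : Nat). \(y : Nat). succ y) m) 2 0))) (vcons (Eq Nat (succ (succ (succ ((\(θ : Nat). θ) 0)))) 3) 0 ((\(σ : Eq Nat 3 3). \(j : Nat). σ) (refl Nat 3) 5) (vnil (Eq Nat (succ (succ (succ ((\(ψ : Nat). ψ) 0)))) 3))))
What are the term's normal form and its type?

reduced normal form:
  \(α : Nat). vcons (Eq Nat 3 3) 2 (refl Nat 3) (vcons (Eq Nat 3 3) 1 (refl Nat 3) (vcons (Eq Nat 3 3) 0 (refl Nat 3) (vnil (Eq Nat 3 3))))
type:
  Nat -> Vec (Eq Nat 3 3) 3


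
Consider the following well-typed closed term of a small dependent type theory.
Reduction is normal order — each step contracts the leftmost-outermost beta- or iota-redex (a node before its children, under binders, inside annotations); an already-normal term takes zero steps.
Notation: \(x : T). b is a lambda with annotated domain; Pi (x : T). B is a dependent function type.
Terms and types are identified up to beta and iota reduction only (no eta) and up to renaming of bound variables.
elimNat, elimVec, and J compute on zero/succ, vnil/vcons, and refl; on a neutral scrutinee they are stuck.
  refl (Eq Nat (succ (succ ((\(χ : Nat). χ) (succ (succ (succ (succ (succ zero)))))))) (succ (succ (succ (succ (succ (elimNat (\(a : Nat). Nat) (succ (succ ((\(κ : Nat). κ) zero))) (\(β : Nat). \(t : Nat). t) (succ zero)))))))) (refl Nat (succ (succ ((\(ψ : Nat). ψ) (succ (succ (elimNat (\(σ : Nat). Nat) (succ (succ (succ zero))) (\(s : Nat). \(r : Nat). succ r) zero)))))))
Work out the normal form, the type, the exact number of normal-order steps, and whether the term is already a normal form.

resulting normal form:
  refl (Eq Nat (succ (succ (succ (succ (succ (succ (succ zero))))))) (succ (succ (succ (succ (succ (succ (succ zero)))))))) (refl Nat (succ (succ (succ (succ (succ (succ (succ zero))))))))
the term's type:
  Eq (Eq Nat (succ (succ (succ (succ (succ (succ (succ zero))))))) (succ (succ (succ (succ (succ (succ (succ zero)))))))) (refl Nat (succ (succ (succ (succ (succ (succ (succ zero)))))))) (refl Nat (succ (succ (succ (succ (succ (succ (succ zero))))))))
reduction steps (normal order): 8
term was already normal: no
first redex: a beta-redex


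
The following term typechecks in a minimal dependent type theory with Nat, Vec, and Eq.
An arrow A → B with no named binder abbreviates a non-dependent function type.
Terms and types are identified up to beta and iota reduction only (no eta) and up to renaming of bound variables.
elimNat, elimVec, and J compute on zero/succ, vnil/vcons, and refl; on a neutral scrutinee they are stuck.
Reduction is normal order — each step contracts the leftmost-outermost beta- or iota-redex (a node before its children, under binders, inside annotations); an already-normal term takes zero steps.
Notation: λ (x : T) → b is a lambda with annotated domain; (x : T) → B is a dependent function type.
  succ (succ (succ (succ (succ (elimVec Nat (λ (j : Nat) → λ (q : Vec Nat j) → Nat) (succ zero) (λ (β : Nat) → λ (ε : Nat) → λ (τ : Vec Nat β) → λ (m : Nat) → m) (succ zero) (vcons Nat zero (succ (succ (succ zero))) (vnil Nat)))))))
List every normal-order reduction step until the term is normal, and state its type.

normal-order reduction:
  succ (succ (succ (succ (succ (elimVec Nat (λ (j : Nat) → λ (q : Vec Nat j) → Nat) (succ zero) (λ (β : Nat) → λ (ε : Nat) → λ (τ : Vec Nat β) → λ (m : Nat) → m) (succ zero) (vcons Nat zero (succ (succ (succ zero))) (vnil Nat)))))))
  ~> succ (succ (succ (succ (succ ((λ (j : Nat) → λ (q : Nat) → λ (β : Vec Nat j) → λ (ε : Nat) → ε) zero (succ (succ (succ zero))) (vnil Nat) (elimVec Nat (λ (τ : Nat) → λ (m : Vec Nat τ) → Nat) (succ zero) (λ (ξ : Nat) → λ (η : Nat) → λ (μ : Vec Nat ξ) → λ (r : Nat) → r) zero (vnil Nat)))))))
  ~> succ (succ (succ (succ (succ ((λ (j : Nat) → λ (q : Vec Nat zero) → λ (β : Nat) → β) (succ (succ (succ zero))) (vnil Nat) (elimVec Nat (λ (ε : Nat) → λ (τ : Vec Nat ε) → Nat) (succ zero) (λ (m : Nat) → λ (ξ : Nat) → λ (η : Vec Nat m) → λ (μ : Nat) → μ) zero (vnil Nat)))))))
  ~> succ (succ (succ (succ (succ ((λ (j : Vec Nat zero) → λ (q : Nat) → q) (vnil Nat) (elimVec Nat (λ (β : Nat) → λ (ε : Vec Nat β) → Nat) (succ zero) (λ (τ : Nat) → λ (m : Nat) → λ (ξ : Vec Nat τ) → λ (η : Nat) → η) zero (vnil Nat)))))))
  ~> succ (succ (succ (succ (succ ((λ (j : Nat) → j) (elimVec Nat (λ (q : Nat) → λ (β : Vec Nat q) → Nat) (succ zero) (λ (ε : Nat) → λ (τ : Nat) → λ (m : Vec Nat ε) → λ (ξ : Nat) → ξ) zero (vnil Nat)))))))
  ~> succ (succ (succ (succ (succ (elimVec Nat (λ (j : Nat) → λ (q : Vec Nat j) → Nat) (succ zero) (λ (β : Nat) → λ (ε : Nat) → λ (τ : Vec Nat β) → λ (m : Nat) → m) zero (vnil Nat))))))
  ~> succ (succ (succ (succ (succ (succ zero)))))
type:
  Nat


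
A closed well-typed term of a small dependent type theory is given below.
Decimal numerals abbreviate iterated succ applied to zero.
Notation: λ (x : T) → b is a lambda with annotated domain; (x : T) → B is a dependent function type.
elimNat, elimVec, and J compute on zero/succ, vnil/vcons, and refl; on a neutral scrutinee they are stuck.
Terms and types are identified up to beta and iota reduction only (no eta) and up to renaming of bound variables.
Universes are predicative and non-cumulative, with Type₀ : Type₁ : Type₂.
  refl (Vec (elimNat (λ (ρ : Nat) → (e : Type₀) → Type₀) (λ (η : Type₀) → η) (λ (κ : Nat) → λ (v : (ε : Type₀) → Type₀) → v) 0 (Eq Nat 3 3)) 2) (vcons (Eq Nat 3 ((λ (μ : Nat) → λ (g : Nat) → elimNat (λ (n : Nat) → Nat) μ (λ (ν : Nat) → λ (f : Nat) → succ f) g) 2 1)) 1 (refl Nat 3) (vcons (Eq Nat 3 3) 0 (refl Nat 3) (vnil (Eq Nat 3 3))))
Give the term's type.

the term's type:
  Eq (Vec (Eq Nat 3 3) 2) (vcons (Eq Nat 3 3) 1 (refl Nat 3) (vcons (Eq Nat 3 3) 0 (refl Nat 3) (vnil (Eq Nat 3 3)))) (vcons (Eq Nat 3 3) 1 (refl Nat 3) (vcons (Eq Nat 3 3) 0 (refl Nat 3) (vnil (Eq Nat 3 3))))


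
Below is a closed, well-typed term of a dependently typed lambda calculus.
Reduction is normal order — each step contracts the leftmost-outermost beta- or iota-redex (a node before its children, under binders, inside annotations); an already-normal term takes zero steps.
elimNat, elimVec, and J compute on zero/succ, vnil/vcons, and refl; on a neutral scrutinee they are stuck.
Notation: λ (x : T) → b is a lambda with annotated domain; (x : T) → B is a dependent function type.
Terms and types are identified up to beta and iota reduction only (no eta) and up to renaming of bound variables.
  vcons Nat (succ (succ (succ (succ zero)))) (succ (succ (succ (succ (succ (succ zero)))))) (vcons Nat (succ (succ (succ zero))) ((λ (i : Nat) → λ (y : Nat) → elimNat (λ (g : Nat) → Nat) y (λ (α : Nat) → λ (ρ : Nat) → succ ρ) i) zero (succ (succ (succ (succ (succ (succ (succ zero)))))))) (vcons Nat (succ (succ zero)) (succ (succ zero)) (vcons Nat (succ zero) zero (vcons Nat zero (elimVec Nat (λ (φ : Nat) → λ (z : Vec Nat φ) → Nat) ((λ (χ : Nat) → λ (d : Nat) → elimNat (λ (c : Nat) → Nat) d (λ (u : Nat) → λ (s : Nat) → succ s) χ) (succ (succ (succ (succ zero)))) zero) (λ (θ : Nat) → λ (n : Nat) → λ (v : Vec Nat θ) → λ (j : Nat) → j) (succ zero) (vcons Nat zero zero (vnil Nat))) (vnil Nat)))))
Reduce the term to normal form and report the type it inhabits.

normal form:
  vcons Nat (succ (succ (succ (succ zero)))) (succ (succ (succ (succ (succ (succ zero)))))) (vcons Nat (succ (succ (succ zero))) (succ (succ (succ (succ (succ (succ (succ zero))))))) (vcons Nat (succ (succ zero)) (succ (succ zero)) (vcons Nat (succ zero) zero (vcons Nat zero (succ (succ (succ (succ zero)))) (vnil Nat)))))
the term's type:
  Vec Nat (succ (succ (succ (succ (succ zero)))))


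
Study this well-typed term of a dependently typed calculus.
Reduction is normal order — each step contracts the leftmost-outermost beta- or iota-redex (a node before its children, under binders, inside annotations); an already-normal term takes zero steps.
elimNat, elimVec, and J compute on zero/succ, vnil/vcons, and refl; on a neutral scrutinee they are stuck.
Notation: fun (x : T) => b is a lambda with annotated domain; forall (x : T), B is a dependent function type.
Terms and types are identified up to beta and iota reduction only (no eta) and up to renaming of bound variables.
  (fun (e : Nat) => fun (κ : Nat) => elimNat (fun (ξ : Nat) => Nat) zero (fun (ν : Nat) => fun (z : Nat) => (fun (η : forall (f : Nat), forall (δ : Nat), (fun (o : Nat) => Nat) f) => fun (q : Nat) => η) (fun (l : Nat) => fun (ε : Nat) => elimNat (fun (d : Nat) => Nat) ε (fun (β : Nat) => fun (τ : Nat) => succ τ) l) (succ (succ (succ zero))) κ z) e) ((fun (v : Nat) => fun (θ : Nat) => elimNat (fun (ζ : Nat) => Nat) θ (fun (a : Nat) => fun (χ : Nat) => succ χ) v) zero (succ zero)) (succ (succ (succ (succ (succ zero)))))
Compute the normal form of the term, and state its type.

normal form:
  succ (succ (succ (succ (succ zero))))
the term's type:
  Nat


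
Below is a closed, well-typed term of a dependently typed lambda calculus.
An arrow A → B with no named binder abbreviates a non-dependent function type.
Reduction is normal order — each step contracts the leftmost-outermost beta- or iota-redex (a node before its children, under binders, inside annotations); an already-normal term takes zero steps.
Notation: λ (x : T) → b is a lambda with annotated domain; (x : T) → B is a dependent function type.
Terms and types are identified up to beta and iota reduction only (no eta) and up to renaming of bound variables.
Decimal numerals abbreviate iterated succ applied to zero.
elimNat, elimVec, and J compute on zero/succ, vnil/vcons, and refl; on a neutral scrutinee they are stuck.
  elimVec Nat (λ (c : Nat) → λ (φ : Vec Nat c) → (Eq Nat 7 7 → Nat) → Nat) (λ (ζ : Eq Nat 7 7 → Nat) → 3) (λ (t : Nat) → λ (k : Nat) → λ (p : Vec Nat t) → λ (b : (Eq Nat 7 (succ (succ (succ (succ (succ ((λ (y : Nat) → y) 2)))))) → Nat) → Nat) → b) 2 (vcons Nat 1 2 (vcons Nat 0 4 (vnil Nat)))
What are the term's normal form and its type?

reduced normal form:
  λ (c : Eq Nat 7 7 → Nat) → 3
the term's type:
  (Eq Nat 7 7 → Nat) → Nat


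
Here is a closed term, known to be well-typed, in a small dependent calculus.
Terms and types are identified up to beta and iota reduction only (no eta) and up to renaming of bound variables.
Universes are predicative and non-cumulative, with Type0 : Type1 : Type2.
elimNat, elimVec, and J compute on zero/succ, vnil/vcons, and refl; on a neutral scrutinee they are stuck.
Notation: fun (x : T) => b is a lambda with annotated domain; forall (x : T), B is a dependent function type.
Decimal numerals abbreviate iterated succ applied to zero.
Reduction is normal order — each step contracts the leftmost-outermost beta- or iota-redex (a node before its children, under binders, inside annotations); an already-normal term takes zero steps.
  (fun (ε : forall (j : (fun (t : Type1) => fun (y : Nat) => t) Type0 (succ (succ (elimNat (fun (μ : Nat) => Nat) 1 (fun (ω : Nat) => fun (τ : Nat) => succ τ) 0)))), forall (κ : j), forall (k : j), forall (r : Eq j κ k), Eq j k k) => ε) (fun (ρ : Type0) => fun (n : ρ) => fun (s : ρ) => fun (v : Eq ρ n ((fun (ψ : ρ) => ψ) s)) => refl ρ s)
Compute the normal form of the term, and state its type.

normal form:
  fun (ε : Type0) => fun (j : ε) => fun (t : ε) => fun (y : Eq ε j t) => refl ε t
type:
  forall (ε : Type0), forall (j : ε), forall (t : ε), forall (y : Eq ε j t), Eq ε t t
observation: the term reaches its normal form after 2 normal-order steps.


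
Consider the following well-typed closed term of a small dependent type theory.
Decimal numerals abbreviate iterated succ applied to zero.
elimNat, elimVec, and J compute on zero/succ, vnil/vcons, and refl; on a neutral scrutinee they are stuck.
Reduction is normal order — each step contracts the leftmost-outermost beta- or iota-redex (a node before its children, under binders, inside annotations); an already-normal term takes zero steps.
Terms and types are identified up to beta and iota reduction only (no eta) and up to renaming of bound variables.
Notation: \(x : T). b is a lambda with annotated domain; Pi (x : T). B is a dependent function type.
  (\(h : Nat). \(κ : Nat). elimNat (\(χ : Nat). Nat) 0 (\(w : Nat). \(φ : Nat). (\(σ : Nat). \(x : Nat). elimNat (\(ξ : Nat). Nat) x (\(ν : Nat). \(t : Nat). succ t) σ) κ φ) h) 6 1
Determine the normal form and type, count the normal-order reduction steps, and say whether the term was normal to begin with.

resulting normal form:
  6
type:
  Nat
normal-order step count: 57
term was already normal: no
first contracted redex: a beta-redex


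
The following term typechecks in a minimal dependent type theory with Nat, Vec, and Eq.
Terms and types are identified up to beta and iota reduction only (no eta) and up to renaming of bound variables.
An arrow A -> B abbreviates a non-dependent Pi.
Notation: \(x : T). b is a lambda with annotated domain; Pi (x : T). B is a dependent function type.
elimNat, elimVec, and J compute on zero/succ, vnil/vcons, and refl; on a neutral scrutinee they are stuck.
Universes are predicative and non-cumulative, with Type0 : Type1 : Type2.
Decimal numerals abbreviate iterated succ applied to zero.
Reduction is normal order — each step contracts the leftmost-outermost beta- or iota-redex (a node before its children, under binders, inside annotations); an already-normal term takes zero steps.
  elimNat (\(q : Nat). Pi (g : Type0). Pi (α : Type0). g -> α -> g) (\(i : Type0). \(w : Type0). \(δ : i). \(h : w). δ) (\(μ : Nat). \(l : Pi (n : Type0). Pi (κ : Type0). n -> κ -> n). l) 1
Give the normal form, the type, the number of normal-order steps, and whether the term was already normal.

normal form:
  \(q : Type0). \(g : Type0). \(α : q). \(i : g). α
type:
  Pi (q : Type0). Pi (g : Type0). q -> g -> q
normal-order step count: 4
already normal: no
first contracted redex: an elimNat iota-redex


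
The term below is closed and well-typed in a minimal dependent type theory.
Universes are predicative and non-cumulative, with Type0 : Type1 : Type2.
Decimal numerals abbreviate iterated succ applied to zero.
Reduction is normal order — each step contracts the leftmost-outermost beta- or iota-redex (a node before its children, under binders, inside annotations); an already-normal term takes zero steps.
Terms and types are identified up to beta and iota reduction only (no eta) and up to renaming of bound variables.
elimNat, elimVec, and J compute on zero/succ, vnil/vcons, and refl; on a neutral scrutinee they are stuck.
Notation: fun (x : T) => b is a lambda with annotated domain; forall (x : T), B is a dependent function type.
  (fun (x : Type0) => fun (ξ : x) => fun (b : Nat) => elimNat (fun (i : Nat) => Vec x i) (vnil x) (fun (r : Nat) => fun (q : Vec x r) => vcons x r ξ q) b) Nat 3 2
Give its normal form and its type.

reduced normal form:
  vcons Nat 1 3 (vcons Nat 0 3 (vnil Nat))
inferred type:
  Vec Nat 2
observation: the leftmost-outermost redex is a beta-redex, and normalization takes 10 steps.


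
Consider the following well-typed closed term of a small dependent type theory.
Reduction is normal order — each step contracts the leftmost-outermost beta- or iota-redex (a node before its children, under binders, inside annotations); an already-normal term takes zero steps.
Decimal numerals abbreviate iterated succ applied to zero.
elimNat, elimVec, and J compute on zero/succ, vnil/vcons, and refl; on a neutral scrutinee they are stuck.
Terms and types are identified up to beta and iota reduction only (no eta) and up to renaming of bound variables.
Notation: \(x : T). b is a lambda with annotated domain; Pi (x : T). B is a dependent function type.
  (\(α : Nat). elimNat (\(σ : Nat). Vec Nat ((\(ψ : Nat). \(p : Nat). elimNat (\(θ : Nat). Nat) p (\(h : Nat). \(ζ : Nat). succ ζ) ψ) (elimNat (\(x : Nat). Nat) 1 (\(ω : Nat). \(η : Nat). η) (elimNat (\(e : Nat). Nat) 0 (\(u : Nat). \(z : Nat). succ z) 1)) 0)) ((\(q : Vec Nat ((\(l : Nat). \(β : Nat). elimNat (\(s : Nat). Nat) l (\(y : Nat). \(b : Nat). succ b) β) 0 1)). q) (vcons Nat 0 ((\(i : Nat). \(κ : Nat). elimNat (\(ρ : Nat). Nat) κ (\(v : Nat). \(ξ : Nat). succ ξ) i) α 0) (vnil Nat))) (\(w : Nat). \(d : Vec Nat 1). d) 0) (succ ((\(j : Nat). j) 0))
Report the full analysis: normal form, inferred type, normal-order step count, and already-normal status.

resulting normal form:
  vcons Nat 0 1 (vnil Nat)
type:
  Vec Nat 1
steps to reach normal form (normal order): 10
already normal: no
first contracted redex: a beta-redex


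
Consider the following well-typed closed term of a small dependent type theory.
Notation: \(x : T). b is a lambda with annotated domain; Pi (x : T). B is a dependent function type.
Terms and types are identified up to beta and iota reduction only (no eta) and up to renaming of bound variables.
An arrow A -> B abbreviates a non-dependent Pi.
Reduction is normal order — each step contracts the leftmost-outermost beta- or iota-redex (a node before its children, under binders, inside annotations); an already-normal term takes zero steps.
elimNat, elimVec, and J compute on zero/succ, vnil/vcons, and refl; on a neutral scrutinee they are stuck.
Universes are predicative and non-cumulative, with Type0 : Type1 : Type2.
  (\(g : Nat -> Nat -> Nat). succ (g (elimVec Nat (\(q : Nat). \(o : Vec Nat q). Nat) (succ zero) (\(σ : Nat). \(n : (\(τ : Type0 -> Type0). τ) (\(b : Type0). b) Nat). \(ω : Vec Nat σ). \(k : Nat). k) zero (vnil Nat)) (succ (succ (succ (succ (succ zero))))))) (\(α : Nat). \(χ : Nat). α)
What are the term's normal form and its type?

reduced normal form:
  succ (succ zero)
inferred type:
  Nat
observation: the first redex contracted is a beta-redex; the normal form is reached in 4 normal-order steps.
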